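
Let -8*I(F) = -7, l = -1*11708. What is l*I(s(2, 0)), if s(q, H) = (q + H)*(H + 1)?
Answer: -20489/2 ≈ -10245.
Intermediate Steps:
l = -11708
s(q, H) = (1 + H)*(H + q) (s(q, H) = (H + q)*(1 + H) = (1 + H)*(H + q))
I(F) = 7/8 (I(F) = -⅛*(-7) = 7/8)
l*I(s(2, 0)) = -11708*7/8 = -20489/2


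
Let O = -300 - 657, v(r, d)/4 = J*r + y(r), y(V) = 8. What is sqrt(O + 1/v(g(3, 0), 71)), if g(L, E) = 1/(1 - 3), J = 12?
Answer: I*sqrt(15310)/4 ≈ 30.933*I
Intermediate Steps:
g(L, E) = -1/2 (g(L, E) = 1/(-2) = -1/2)
v(r, d) = 32 + 48*r (v(r, d) = 4*(12*r + 8) = 4*(8 + 12*r) = 32 + 48*r)
O = -957
sqrt(O + 1/v(g(3, 0), 71)) = sqrt(-957 + 1/(32 + 48*(-1/2))) = sqrt(-957 + 1/(32 - 24)) = sqrt(-957 + 1/8) = sqrt(-7655/8) = I*sqrt(15310)/4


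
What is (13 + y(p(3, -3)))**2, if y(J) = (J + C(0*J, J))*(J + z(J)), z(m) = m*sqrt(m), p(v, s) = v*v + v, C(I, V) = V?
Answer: 1085929 + 346752*sqrt(3) ≈ 1.6865e+6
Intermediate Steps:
p(v, s) = v + v**2 (p(v, s) = v**2 + v = v + v**2)
z(m) = m**(3/2)
y(J) = 2*J*(J + J**(3/2)) (y(J) = (J + J)*(J + J**(3/2)) = (2*J)*(J + J**(3/2)) = 2*J*(J + J**(3/2)))
(13 + y(p(3, -3)))**2 = (13 + (2*(3*(1 + 3))**2 + 2*(3*(1 + 3))**(5/2)))**2 = (13 + (2*(3*4)**2 + 2*(3*4)**(5/2)))**2 = (13 + (2*12**2 + 2*12**(5/2)))**2 = (13 + (2*144 + 2*(288*sqrt(3))))**2 = (13 + (288 + 576*sqrt(3)))**2 = (301 + 576*sqrt(3))**2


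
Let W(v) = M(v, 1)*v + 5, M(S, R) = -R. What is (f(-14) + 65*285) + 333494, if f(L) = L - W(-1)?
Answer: 351999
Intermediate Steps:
W(v) = 5 - v (W(v) = (-1*1)*v + 5 = -v + 5 = 5 - v)
f(L) = -6 + L (f(L) = L - (5 - 1*(-1)) = L - (5 + 1) = L - 1*6 = L - 6 = -6 + L)
(f(-14) + 65*285) + 333494 = ((-6 - 14) + 65*285) + 333494 = (-20 + 18525) + 333494 = 18505 + 333494 = 351999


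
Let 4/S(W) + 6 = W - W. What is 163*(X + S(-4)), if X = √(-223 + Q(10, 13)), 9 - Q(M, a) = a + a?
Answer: -326/3 + 652*I*√15 ≈ -108.67 + 2525.2*I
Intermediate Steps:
Q(M, a) = 9 - 2*a (Q(M, a) = 9 - (a + a) = 9 - 2*a)
S(W) = -⅔ (S(W) = 4/(-6 + (W - W)) = 4/(-6 + 0) = 4/(-6) = 4*(-⅙) = -⅔)
X = 4*I*√15 (X = √(-223 + (9 - 2*13)) = √(-223 + (9 - 26)) = √(-223 - 17) = √(-240) = 4*I*√15 ≈ 15.492*I)
163*(X + S(-4)) = 163*(4*I*√15 - ⅔) = 163*(-⅔ + 4*I*√15) = -326/3 + 652*I*√15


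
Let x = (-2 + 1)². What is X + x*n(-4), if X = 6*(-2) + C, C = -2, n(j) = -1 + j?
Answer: -19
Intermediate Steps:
x = 1 (x = (-1)² = 1)
X = -14 (X = 6*(-2) - 2 = -12 - 2 = -14)
X + x*n(-4) = -14 + 1*(-1 - 4) = -14 + 1*(-5) = -14 - 5 = -19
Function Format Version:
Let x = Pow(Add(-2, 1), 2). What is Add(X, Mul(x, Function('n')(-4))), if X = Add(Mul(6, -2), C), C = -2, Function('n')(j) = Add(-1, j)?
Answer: -19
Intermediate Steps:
x = 1 (x = Pow(-1, 2) = 1)
X = -14 (X = Add(Mul(6, -2), -2) = Add(-12, -2) = -14)
Add(X, Mul(x, Function('n')(-4))) = Add(-14, Mul(1, Add(-1, -4))) = Add(-14, Mul(1, -5)) = Add(-14, -5) = -19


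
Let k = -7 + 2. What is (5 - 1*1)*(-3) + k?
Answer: -17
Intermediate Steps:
k = -5
(5 - 1*1)*(-3) + k = (5 - 1*1)*(-3) - 5 = (5 - 1)*(-3) - 5 = 4*(-3) - 5 = -12 - 5 = -17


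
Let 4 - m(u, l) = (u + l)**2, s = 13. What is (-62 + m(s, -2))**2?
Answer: 32041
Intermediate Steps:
m(u, l) = 4 - (l + u)**2 (m(u, l) = 4 - (u + l)**2 = 4 - (l + u)**2)
(-62 + m(s, -2))**2 = (-62 + (4 - (-2 + 13)**2))**2 = (-62 + (4 - 1*11**2))**2 = (-62 + (4 - 1*121))**2 = (-62 + (4 - 121))**2 = (-62 - 117)**2 = (-179)**2 = 32041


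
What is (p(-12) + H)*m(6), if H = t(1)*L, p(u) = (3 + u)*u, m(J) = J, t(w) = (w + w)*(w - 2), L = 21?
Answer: 396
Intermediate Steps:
t(w) = 2*w*(-2 + w) (t(w) = (2*w)*(-2 + w) = 2*w*(-2 + w))
p(u) = u*(3 + u)
H = -42 (H = (2*1*(-2 + 1))*21 = (2*1*(-1))*21 = -2*21 = -42)
(p(-12) + H)*m(6) = (-12*(3 - 12) - 42)*6 = (-12*(-9) - 42)*6 = (108 - 42)*6 = 66*6 = 396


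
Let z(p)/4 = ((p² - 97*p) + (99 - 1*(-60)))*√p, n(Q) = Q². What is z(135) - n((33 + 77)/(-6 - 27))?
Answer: -100/9 + 63468*√15 ≈ 2.4580e+5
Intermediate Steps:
z(p) = 4*√p*(159 + p² - 97*p) (z(p) = 4*(((p² - 97*p) + (99 - 1*(-60)))*√p) = 4*(((p² - 97*p) + (99 + 60))*√p) = 4*(((p² - 97*p) + 159)*√p) = 4*((159 + p² - 97*p)*√p) = 4*(√p*(159 + p² - 97*p)) = 4*√p*(159 + p² - 97*p))
z(135) - n((33 + 77)/(-6 - 27)) = 4*√135*(159 + 135² - 97*135) - ((33 + 77)/(-6 - 27))² = 4*(3*√15)*(159 + 18225 - 13095) - (110/(-33))² = 4*(3*√15)*5289 - (110*(-1/33))² = 63468*√15 - (-10/3)² = 63468*√15 - 1*100/9 = 63468*√15 - 100/9 = -100/9 + 63468*√15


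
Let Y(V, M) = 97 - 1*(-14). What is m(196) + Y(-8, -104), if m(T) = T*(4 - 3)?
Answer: 307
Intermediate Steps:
Y(V, M) = 111 (Y(V, M) = 97 + 14 = 111)
m(T) = T (m(T) = T*1 = T)
m(196) + Y(-8, -104) = 196 + 111 = 307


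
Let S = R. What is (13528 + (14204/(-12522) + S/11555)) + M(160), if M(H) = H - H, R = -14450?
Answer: 195704438276/14469171 ≈ 13526.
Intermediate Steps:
M(H) = 0
S = -14450
(13528 + (14204/(-12522) + S/11555)) + M(160) = (13528 + (14204/(-12522) - 14450/11555)) + 0 = (13528 + (14204*(-1/12522) - 14450*1/11555)) + 0 = (13528 + (-7102/6261 - 2890/2311)) + 0 = (13528 - 34507012/14469171) + 0 = 195704438276/14469171 + 0 = 195704438276/14469171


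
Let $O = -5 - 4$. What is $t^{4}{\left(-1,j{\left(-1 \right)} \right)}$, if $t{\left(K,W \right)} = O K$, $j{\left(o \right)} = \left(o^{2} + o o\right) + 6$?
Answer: $6561$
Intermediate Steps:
$j{\left(o \right)} = 6 + 2 o^{2}$ ($j{\left(o \right)} = \left(o^{2} + o^{2}\right) + 6 = 2 o^{2} + 6 = 6 + 2 o^{2}$)
$O = -9$
$t{\left(K,W \right)} = - 9 K$
$t^{4}{\left(-1,j{\left(-1 \right)} \right)} = \left(\left(-9\right) \left(-1\right)\right)^{4} = 9^{4} = 6561$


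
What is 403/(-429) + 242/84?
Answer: 299/154 ≈ 1.9416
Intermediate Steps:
403/(-429) + 242/84 = 403*(-1/429) + 242*(1/84) = -31/33 + 121/42 = 299/154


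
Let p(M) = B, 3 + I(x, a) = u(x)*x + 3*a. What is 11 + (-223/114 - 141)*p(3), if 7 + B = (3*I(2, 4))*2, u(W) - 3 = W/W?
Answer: -81419/6 ≈ -13570.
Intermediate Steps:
u(W) = 4 (u(W) = 3 + W/W = 3 + 1 = 4)
I(x, a) = -3 + 3*a + 4*x (I(x, a) = -3 + (4*x + 3*a) = -3 + (3*a + 4*x) = -3 + 3*a + 4*x)
B = 95 (B = -7 + (3*(-3 + 3*4 + 4*2))*2 = -7 + (3*(-3 + 12 + 8))*2 = -7 + (3*17)*2 = -7 + 51*2 = -7 + 102 = 95)
p(M) = 95
11 + (-223/114 - 141)*p(3) = 11 + (-223/114 - 141)*95 = 11 - 16297/114*95 = 11 - 81485/6 = -81419/6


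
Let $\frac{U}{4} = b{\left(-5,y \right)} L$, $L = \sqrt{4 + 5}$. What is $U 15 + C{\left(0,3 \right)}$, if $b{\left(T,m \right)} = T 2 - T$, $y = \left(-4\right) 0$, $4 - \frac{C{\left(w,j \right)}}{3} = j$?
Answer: $-897$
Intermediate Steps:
$C{\left(w,j \right)} = 12 - 3 j$
$y = 0$
$b{\left(T,m \right)} = T$ ($b{\left(T,m \right)} = 2 T - T = T$)
$L = 3$ ($L = \sqrt{9} = 3$)
$U = -60$ ($U = 4 \left(\left(-5\right) 3\right) = 4 \left(-15\right) = -60$)
$U 15 + C{\left(0,3 \right)} = \left(-60\right) 15 + \left(12 - 9\right) = -900 + \left(12 - 9\right) = -900 + 3 = -897$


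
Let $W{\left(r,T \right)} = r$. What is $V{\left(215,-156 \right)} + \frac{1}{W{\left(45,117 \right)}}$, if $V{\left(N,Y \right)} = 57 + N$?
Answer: $\frac{12241}{45} \approx 272.02$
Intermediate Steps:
$V{\left(215,-156 \right)} + \frac{1}{W{\left(45,117 \right)}} = \left(57 + 215\right) + \frac{1}{45} = 272 + \frac{1}{45} = \frac{12241}{45}$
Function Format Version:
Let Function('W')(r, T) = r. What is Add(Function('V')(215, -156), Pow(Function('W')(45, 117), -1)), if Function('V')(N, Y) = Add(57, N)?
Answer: Rational(12241, 45) ≈ 272.02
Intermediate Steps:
Add(Function('V')(215, -156), Pow(Function('W')(45, 117), -1)) = Add(Add(57, 215), Pow(45, -1)) = Add(272, Rational(1, 45)) = Rational(12241, 45)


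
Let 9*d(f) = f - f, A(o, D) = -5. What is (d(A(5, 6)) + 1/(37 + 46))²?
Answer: 1/6889 ≈ 0.00014516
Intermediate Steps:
d(f) = 0 (d(f) = (f - f)/9 = (⅑)*0 = 0)
(d(A(5, 6)) + 1/(37 + 46))² = (0 + 1/(37 + 46))² = (0 + 1/83)² = (1/83)² = 1/6889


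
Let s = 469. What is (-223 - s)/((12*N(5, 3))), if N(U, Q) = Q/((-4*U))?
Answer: 3460/9 ≈ 384.44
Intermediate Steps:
N(U, Q) = -Q/(4*U) (N(U, Q) = Q*(-1/(4*U)) = -Q/(4*U))
(-223 - s)/((12*N(5, 3))) = (-223 - 1*469)/((12*(-1/4*3/5))) = (-223 - 469)/((12*(-1/4*3*1/5))) = -692/(12*(-3/20)) = -692/(-9/5) = -692*(-5/9) = 3460/9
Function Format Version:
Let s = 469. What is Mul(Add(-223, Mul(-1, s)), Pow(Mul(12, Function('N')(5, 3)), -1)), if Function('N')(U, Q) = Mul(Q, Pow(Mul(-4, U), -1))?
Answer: Rational(3460, 9) ≈ 384.44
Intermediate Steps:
Function('N')(U, Q) = Mul(Rational(-1, 4), Q, Pow(U, -1)) (Function('N')(U, Q) = Mul(Q, Mul(Rational(-1, 4), Pow(U, -1))) = Mul(Rational(-1, 4), Q, Pow(U, -1)))
Mul(Add(-223, Mul(-1, s)), Pow(Mul(12, Function('N')(5, 3)), -1)) = Mul(Add(-223, Mul(-1, 469)), Pow(Mul(12, Mul(Rational(-1, 4), 3, Pow(5, -1))), -1)) = Mul(Add(-223, -469), Pow(Mul(12, Mul(Rational(-1, 4), 3, Rational(1, 5))), -1)) = Mul(-692, Pow(Mul(12, Rational(-3, 20)), -1)) = Mul(-692, Pow(Rational(-9, 5), -1)) = Mul(-692, Rational(-5, 9)) = Rational(3460, 9)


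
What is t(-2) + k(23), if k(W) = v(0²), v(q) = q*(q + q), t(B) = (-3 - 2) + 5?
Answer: 0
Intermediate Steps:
t(B) = 0 (t(B) = -5 + 5 = 0)
v(q) = 2*q² (v(q) = q*(2*q) = 2*q²)
k(W) = 0 (k(W) = 2*(0²)² = 2*0² = 2*0 = 0)
t(-2) + k(23) = 0 + 0 = 0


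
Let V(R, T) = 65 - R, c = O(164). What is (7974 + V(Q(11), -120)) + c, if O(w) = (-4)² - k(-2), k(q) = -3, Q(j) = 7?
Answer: 8051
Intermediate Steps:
O(w) = 19 (O(w) = (-4)² - 1*(-3) = 16 + 3 = 19)
c = 19
(7974 + V(Q(11), -120)) + c = (7974 + (65 - 1*7)) + 19 = (7974 + (65 - 7)) + 19 = (7974 + 58) + 19 = 8032 + 19 = 8051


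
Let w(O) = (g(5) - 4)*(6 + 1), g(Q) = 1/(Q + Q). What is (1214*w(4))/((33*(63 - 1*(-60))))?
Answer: -55237/6765 ≈ -8.1651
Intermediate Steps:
g(Q) = 1/(2*Q)
w(O) = -273/10 (w(O) = ((½)/5 - 4)*(6 + 1) = ((½)*(⅕) - 4)*7 = (⅒ - 4)*7 = -39/10*7 = -273/10)
(1214*w(4))/((33*(63 - 1*(-60)))) = (1214*(-273/10))/((33*(63 - 1*(-60)))) = -165711*1/(33*(63 + 60))/5 = -165711/(5*(33*123)) = -165711/5/4059 = -165711/5*1/4059 = -55237/6765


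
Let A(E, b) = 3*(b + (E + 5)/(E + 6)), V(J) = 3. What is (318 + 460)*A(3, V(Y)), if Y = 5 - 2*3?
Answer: 27230/3 ≈ 9076.7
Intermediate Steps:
Y = -1 (Y = 5 - 6 = -1)
A(E, b) = 3*b + 3*(5 + E)/(6 + E) (A(E, b) = 3*(b + (5 + E)/(6 + E)) = 3*b + 3*(5 + E)/(6 + E))
(318 + 460)*A(3, V(Y)) = (318 + 460)*(3*(5 + 3 + 6*3 + 3*3)/(6 + 3)) = 778*(3*(5 + 3 + 18 + 9)/9) = 778*(3*(⅑)*35) = 778*(35/3) = 27230/3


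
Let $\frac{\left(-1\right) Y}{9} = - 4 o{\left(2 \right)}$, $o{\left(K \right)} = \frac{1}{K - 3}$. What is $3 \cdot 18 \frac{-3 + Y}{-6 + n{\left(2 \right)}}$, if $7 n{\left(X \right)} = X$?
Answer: $\frac{7371}{20} \approx 368.55$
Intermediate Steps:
$n{\left(X \right)} = \frac{X}{7}$
$o{\left(K \right)} = \frac{1}{-3 + K}$
$Y = -36$ ($Y = - 9 \left(- \frac{4}{-3 + 2}\right) = - 9 \left(- \frac{4}{-1}\right) = - 9 \left(\left(-4\right) \left(-1\right)\right) = \left(-9\right) 4 = -36$)
$3 \cdot 18 \frac{-3 + Y}{-6 + n{\left(2 \right)}} = 3 \cdot 18 \frac{-3 - 36}{-6 + \frac{1}{7} \cdot 2} = 54 \left(- \frac{39}{-6 + \frac{2}{7}}\right) = 54 \left(- \frac{39}{- \frac{40}{7}}\right) = 54 \left(\left(-39\right) \left(- \frac{7}{40}\right)\right) = 54 \cdot \frac{273}{40} = \frac{7371}{20}$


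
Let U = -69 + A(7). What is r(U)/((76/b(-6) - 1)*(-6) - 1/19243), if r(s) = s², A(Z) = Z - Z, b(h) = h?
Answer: 10179547/175325 ≈ 58.061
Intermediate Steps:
A(Z) = 0
U = -69 (U = -69 + 0 = -69)
r(U)/((76/b(-6) - 1)*(-6) - 1/19243) = (-69)²/((76/(-6) - 1)*(-6) - 1/19243) = 4761/((76*(-⅙) - 1)*(-6) - 1*1/19243) = 4761/((-38/3 - 1)*(-6) - 1/19243) = 4761/(-41/3*(-6) - 1/19243) = 4761/(82 - 1/19243) = 4761/(1577925/19243) = 4761*(19243/1577925) = 10179547/175325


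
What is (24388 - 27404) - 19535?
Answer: -22551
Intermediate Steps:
(24388 - 27404) - 19535 = -3016 - 19535 = -22551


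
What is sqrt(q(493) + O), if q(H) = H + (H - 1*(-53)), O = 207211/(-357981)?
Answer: 2*sqrt(33268521054522)/357981 ≈ 32.225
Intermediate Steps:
O = -207211/357981 (O = 207211*(-1/357981) = -207211/357981 ≈ -0.57883)
q(H) = 53 + 2*H (q(H) = H + (H + 53) = H + (53 + H) = 53 + 2*H)
sqrt(q(493) + O) = sqrt((53 + 2*493) - 207211/357981) = sqrt((53 + 986) - 207211/357981) = sqrt(1039 - 207211/357981) = sqrt(371735048/357981) = 2*sqrt(33268521054522)/357981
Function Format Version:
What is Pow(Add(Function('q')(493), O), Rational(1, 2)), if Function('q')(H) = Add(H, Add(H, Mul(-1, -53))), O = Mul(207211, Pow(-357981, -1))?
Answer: Mul(Rational(2, 357981), Pow(33268521054522, Rational(1, 2))) ≈ 32.225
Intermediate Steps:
O = Rational(-207211, 357981) (O = Mul(207211, Rational(-1, 357981)) = Rational(-207211, 357981) ≈ -0.57883)
Function('q')(H) = Add(53, Mul(2, H)) (Function('q')(H) = Add(H, Add(H, 53)) = Add(H, Add(53, H)) = Add(53, Mul(2, H)))
Pow(Add(Function('q')(493), O), Rational(1, 2)) = Pow(Add(Add(53, Mul(2, 493)), Rational(-207211, 357981)), Rational(1, 2)) = Pow(Add(Add(53, 986), Rational(-207211, 357981)), Rational(1, 2)) = Pow(Add(1039, Rational(-207211, 357981)), Rational(1, 2)) = Pow(Rational(371735048, 357981), Rational(1, 2)) = Mul(Rational(2, 357981), Pow(33268521054522, Rational(1, 2)))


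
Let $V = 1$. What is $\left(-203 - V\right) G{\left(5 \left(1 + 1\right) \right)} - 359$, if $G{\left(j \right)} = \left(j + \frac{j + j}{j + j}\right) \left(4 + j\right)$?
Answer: $-31775$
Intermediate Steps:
$G{\left(j \right)} = \left(1 + j\right) \left(4 + j\right)$ ($G{\left(j \right)} = \left(j + \frac{2 j}{2 j}\right) \left(4 + j\right) = \left(j + 2 j \frac{1}{2 j}\right) \left(4 + j\right) = \left(j + 1\right) \left(4 + j\right) = \left(1 + j\right) \left(4 + j\right)$)
$\left(-203 - V\right) G{\left(5 \left(1 + 1\right) \right)} - 359 = \left(-203 - 1\right) \left(4 + \left(5 \left(1 + 1\right)\right)^{2} + 5 \cdot 5 \left(1 + 1\right)\right) - 359 = \left(-203 - 1\right) \left(4 + \left(5 \cdot 2\right)^{2} + 5 \cdot 5 \cdot 2\right) - 359 = - 204 \left(4 + 10^{2} + 5 \cdot 10\right) - 359 = - 204 \left(4 + 100 + 50\right) - 359 = \left(-204\right) 154 - 359 = -31416 - 359 = -31775$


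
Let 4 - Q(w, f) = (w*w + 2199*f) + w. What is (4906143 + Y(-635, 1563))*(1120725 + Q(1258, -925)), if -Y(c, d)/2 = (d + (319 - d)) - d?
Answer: 7711370945642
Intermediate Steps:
Q(w, f) = 4 - w - w² - 2199*f (Q(w, f) = 4 - ((w*w + 2199*f) + w) = 4 - ((w² + 2199*f) + w) = 4 - (w + w² + 2199*f) = 4 + (-w - w² - 2199*f) = 4 - w - w² - 2199*f)
Y(c, d) = -638 + 2*d (Y(c, d) = -2*((d + (319 - d)) - d) = -2*(319 - d) = -638 + 2*d)
(4906143 + Y(-635, 1563))*(1120725 + Q(1258, -925)) = (4906143 + (-638 + 2*1563))*(1120725 + (4 - 1*1258 - 1*1258² - 2199*(-925))) = (4906143 + (-638 + 3126))*(1120725 + (4 - 1258 - 1*1582564 + 2034075)) = (4906143 + 2488)*(1120725 + (4 - 1258 - 1582564 + 2034075)) = 4908631*(1120725 + 450257) = 4908631*1570982 = 7711370945642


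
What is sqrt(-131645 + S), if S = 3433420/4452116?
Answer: 45*I*sqrt(80535944668166)/1113029 ≈ 362.83*I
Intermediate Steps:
S = 858355/1113029 (S = 3433420*(1/4452116) = 858355/1113029 ≈ 0.77119)
sqrt(-131645 + S) = sqrt(-131645 + 858355/1113029) = sqrt(-146523844350/1113029) = 45*I*sqrt(80535944668166)/1113029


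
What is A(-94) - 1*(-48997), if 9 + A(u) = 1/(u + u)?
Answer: 9209743/188 ≈ 48988.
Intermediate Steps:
A(u) = -9 + 1/(2*u) (A(u) = -9 + 1/(u + u) = -9 + 1/(2*u))
A(-94) - 1*(-48997) = (-9 + (½)/(-94)) - 1*(-48997) = (-9 + (½)*(-1/94)) + 48997 = (-9 - 1/188) + 48997 = -1693/188 + 48997 = 9209743/188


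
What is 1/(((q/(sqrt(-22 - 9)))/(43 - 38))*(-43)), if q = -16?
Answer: 5*I*sqrt(31)/688 ≈ 0.040463*I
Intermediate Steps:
1/(((q/(sqrt(-22 - 9)))/(43 - 38))*(-43)) = 1/(((-16/sqrt(-22 - 9))/(43 - 38))*(-43)) = 1/((-16*(-I*sqrt(31)/31)/5)*(-43)) = 1/((-16*(-I*sqrt(31)/31)*(1/5))*(-43)) = 1/((-(-16)*I*sqrt(31)/31*(1/5))*(-43)) = 1/(((16*I*sqrt(31)/31)*(1/5))*(-43)) = 1/((16*I*sqrt(31)/155)*(-43)) = 1/(-688*I*sqrt(31)/155) = 5*I*sqrt(31)/688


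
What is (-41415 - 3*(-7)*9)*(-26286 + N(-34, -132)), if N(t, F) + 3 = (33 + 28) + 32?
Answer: 1079956296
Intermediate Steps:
N(t, F) = 90 (N(t, F) = -3 + ((33 + 28) + 32) = -3 + (61 + 32) = -3 + 93 = 90)
(-41415 - 3*(-7)*9)*(-26286 + N(-34, -132)) = (-41415 - 3*(-7)*9)*(-26286 + 90) = (-41415 + 21*9)*(-26196) = (-41415 + 189)*(-26196) = -41226*(-26196) = 1079956296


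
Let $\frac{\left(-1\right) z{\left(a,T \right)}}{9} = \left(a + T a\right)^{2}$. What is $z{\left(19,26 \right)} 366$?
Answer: $-866878686$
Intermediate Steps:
$z{\left(a,T \right)} = - 9 \left(a + T a\right)^{2}$
$z{\left(19,26 \right)} 366 = - 9 \cdot 19^{2} \left(1 + 26\right)^{2} \cdot 366 = \left(-9\right) 361 \cdot 27^{2} \cdot 366 = \left(-9\right) 361 \cdot 729 \cdot 366 = \left(-2368521\right) 366 = -866878686$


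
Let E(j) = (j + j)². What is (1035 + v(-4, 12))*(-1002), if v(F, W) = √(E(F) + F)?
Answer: -1037070 - 2004*√15 ≈ -1.0448e+6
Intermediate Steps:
E(j) = 4*j² (E(j) = (2*j)² = 4*j²)
v(F, W) = √(F + 4*F²) (v(F, W) = √(4*F² + F) = √(F + 4*F²))
(1035 + v(-4, 12))*(-1002) = (1035 + √(-4*(1 + 4*(-4))))*(-1002) = (1035 + √(-4*(1 - 16)))*(-1002) = (1035 + √(-4*(-15)))*(-1002) = (1035 + √60)*(-1002) = (1035 + 2*√15)*(-1002) = -1037070 - 2004*√15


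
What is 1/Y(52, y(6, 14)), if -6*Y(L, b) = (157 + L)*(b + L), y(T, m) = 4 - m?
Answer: -1/1463 ≈ -0.00068353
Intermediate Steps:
Y(L, b) = -(157 + L)*(L + b)/6 (Y(L, b) = -(157 + L)*(b + L)/6 = -(157 + L)*(L + b)/6)
1/Y(52, y(6, 14)) = 1/(-157/6*52 - 157*(4 - 1*14)/6 - ⅙*52² - ⅙*52*(4 - 1*14)) = 1/(-4082/3 - 157*(4 - 14)/6 - ⅙*2704 - ⅙*52*(4 - 14)) = 1/(-4082/3 - 157/6*(-10) - 1352/3 - ⅙*52*(-10)) = 1/(-4082/3 + 785/3 - 1352/3 + 260/3) = 1/(-1463) = -1/1463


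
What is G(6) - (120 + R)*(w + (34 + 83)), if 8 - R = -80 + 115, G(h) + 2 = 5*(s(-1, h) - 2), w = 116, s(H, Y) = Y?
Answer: -21651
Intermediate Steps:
G(h) = -12 + 5*h (G(h) = -2 + 5*(h - 2) = -2 + 5*(-2 + h) = -2 + (-10 + 5*h) = -12 + 5*h)
R = -27 (R = 8 - (-80 + 115) = 8 - 1*35 = 8 - 35 = -27)
G(6) - (120 + R)*(w + (34 + 83)) = (-12 + 5*6) - (120 - 27)*(116 + (34 + 83)) = (-12 + 30) - 93*(116 + 117) = 18 - 93*233 = 18 - 1*21669 = 18 - 21669 = -21651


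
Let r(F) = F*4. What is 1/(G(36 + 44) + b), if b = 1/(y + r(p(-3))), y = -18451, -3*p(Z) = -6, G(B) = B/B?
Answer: 18443/18442 ≈ 1.0001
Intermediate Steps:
G(B) = 1
p(Z) = 2 (p(Z) = -⅓*(-6) = 2)
r(F) = 4*F
b = -1/18443 (b = 1/(-18451 + 4*2) = 1/(-18451 + 8) = 1/(-18443) = -1/18443 ≈ -5.4221e-5)
1/(G(36 + 44) + b) = 1/(1 - 1/18443) = 1/(18442/18443) = 18443/18442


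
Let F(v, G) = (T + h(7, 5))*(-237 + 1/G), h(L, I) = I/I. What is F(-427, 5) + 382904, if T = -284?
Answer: 2249592/5 ≈ 4.4992e+5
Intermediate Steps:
h(L, I) = 1
F(v, G) = 67071 - 283/G (F(v, G) = (-284 + 1)*(-237 + 1/G) = -283*(-237 + 1/G) = 67071 - 283/G)
F(-427, 5) + 382904 = (67071 - 283/5) + 382904 = 335072/5 + 382904 = 2249592/5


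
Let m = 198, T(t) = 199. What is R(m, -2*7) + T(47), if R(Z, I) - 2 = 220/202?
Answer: 20411/101 ≈ 202.09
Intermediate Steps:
R(Z, I) = 312/101 (R(Z, I) = 2 + 220/202 = 2 + 220*(1/202) = 2 + 110/101 = 312/101)
R(m, -2*7) + T(47) = 312/101 + 199 = 20411/101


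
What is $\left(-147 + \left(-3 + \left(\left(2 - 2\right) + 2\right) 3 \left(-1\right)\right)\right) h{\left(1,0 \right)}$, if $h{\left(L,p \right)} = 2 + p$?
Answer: $-312$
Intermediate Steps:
$\left(-147 + \left(-3 + \left(\left(2 - 2\right) + 2\right) 3 \left(-1\right)\right)\right) h{\left(1,0 \right)} = \left(-147 + \left(-3 + \left(\left(2 - 2\right) + 2\right) 3 \left(-1\right)\right)\right) \left(2 + 0\right) = \left(-147 + \left(-3 + \left(\left(2 - 2\right) + 2\right) 3 \left(-1\right)\right)\right) 2 = \left(-147 + \left(-3 + \left(0 + 2\right) 3 \left(-1\right)\right)\right) 2 = \left(-147 + \left(-3 + 2 \cdot 3 \left(-1\right)\right)\right) 2 = \left(-147 + \left(-3 + 6 \left(-1\right)\right)\right) 2 = \left(-147 - 9\right) 2 = \left(-156\right) 2 = -312$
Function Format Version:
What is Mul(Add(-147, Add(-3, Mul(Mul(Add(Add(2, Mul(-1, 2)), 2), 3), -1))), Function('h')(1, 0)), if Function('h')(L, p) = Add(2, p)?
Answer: -312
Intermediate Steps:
Mul(Add(-147, Add(-3, Mul(Mul(Add(Add(2, Mul(-1, 2)), 2), 3), -1))), Function('h')(1, 0)) = Mul(Add(-147, Add(-3, Mul(Mul(Add(Add(2, Mul(-1, 2)), 2), 3), -1))), Add(2, 0)) = Mul(Add(-147, Add(-3, Mul(Mul(Add(Add(2, -2), 2), 3), -1))), 2) = Mul(Add(-147, Add(-3, Mul(Mul(Add(0, 2), 3), -1))), 2) = Mul(Add(-147, Add(-3, Mul(Mul(2, 3), -1))), 2) = Mul(Add(-147, Add(-3, Mul(6, -1))), 2) = Mul(Add(-147, Add(-3, -6)), 2) = Mul(Add(-147, -9), 2) = Mul(-156, 2) = -312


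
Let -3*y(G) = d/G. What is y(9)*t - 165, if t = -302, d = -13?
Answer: -8381/27 ≈ -310.41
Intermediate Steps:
y(G) = 13/(3*G) (y(G) = -(-13)/(3*G) = 13/(3*G))
y(9)*t - 165 = ((13/3)/9)*(-302) - 165 = ((13/3)*(⅑))*(-302) - 165 = (13/27)*(-302) - 165 = -3926/27 - 165 = -8381/27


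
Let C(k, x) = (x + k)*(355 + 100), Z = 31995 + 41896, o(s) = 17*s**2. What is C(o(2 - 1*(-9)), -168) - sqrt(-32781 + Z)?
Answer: 859495 - sqrt(41110) ≈ 8.5929e+5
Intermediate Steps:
Z = 73891
C(k, x) = 455*k + 455*x (C(k, x) = (k + x)*455 = 455*k + 455*x)
C(o(2 - 1*(-9)), -168) - sqrt(-32781 + Z) = (455*(17*(2 - 1*(-9))**2) + 455*(-168)) - sqrt(-32781 + 73891) = (455*(17*(2 + 9)**2) - 76440) - sqrt(41110) = (455*(17*11**2) - 76440) - sqrt(41110) = (455*(17*121) - 76440) - sqrt(41110) = (455*2057 - 76440) - sqrt(41110) = (935935 - 76440) - sqrt(41110) = 859495 - sqrt(41110)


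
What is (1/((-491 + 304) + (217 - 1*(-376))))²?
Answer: 1/164836 ≈ 6.0666e-6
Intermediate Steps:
(1/((-491 + 304) + (217 - 1*(-376))))² = (1/(-187 + (217 + 376)))² = (1/(-187 + 593))² = (1/406)² = 1/164836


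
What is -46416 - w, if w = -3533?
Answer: -42883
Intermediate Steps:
-46416 - w = -46416 - 1*(-3533) = -46416 + 3533 = -42883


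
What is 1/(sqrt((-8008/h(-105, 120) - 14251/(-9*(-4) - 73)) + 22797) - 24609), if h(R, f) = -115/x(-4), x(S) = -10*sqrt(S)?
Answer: 851/(-20942259 + 2*sqrt(11063)*sqrt(379385 - 22792*I)) ≈ -4.0889e-5 + 7.6429e-9*I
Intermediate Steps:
h(R, f) = -23*I/4 (h(R, f) = -115*I/20 = -23*I/4)
1/(sqrt((-8008/h(-105, 120) - 14251/(-9*(-4) - 73)) + 22797) - 24609) = 1/(sqrt((-8008*4*I/23 - 14251/(-9*(-4) - 73)) + 22797) - 24609) = 1/(sqrt((-32032*I/23 - 14251/(36 - 73)) + 22797) - 24609) = 1/(sqrt((-32032*I/23 - 14251/(-37)) + 22797) - 24609) = 1/(sqrt((-32032*I/23 - 14251*(-1/37)) + 22797) - 24609) = 1/(sqrt((-32032*I/23 + 14251/37) + 22797) - 24609) = 1/(sqrt((14251/37 - 32032*I/23) + 22797) - 24609) = 1/(sqrt(857740/37 - 32032*I/23) - 24609) = 1/(-24609 + sqrt(857740/37 - 32032*I/23))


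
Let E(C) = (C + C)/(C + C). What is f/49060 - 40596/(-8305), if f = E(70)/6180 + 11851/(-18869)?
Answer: 4222642560138479/863856987985200 ≈ 4.8881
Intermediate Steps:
E(C) = 1 (E(C) = (2*C)/((2*C)) = (2*C)*(1/(2*C)) = 1)
f = -73220311/116610420 (f = 1/6180 + 11851/(-18869) = 1*(1/6180) + 11851*(-1/18869) = 1/6180 - 11851/18869 = -73220311/116610420 ≈ -0.62790)
f/49060 - 40596/(-8305) = -73220311/116610420/49060 - 40596/(-8305) = -73220311/116610420*1/49060 - 40596*(-1/8305) = -73220311/5720907205200 + 40596/8305 = 4222642560138479/863856987985200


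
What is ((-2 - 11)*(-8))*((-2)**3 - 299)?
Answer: -31928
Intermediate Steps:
((-2 - 11)*(-8))*((-2)**3 - 299) = (-13*(-8))*(-8 - 299) = 104*(-307) = -31928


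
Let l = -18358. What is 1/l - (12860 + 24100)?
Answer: -678511681/18358 ≈ -36960.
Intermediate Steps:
1/l - (12860 + 24100) = 1/(-18358) - (12860 + 24100) = -1/18358 - 1*36960 = -1/18358 - 36960 = -678511681/18358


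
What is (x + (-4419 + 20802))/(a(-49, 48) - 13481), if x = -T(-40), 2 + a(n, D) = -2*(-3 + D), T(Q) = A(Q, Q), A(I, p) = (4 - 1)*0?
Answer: -16383/13573 ≈ -1.2070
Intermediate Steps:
A(I, p) = 0 (A(I, p) = 3*0 = 0)
T(Q) = 0
a(n, D) = 4 - 2*D (a(n, D) = -2 - 2*(-3 + D) = -2 + (6 - 2*D) = 4 - 2*D)
x = 0 (x = -1*0 = 0)
(x + (-4419 + 20802))/(a(-49, 48) - 13481) = (0 + (-4419 + 20802))/((4 - 2*48) - 13481) = (0 + 16383)/((4 - 96) - 13481) = 16383/(-92 - 13481) = 16383/(-13573) = 16383*(-1/13573) = -16383/13573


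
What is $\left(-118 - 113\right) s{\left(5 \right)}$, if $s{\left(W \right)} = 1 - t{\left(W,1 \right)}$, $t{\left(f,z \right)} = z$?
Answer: $0$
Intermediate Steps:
$s{\left(W \right)} = 0$ ($s{\left(W \right)} = 1 - 1 = 0$)
$\left(-118 - 113\right) s{\left(5 \right)} = \left(-118 - 113\right) 0 = \left(-231\right) 0 = 0$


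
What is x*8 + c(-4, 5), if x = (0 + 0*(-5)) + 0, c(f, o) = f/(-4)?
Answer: 1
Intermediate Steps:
c(f, o) = -f/4 (c(f, o) = f*(-¼) = -f/4)
x = 0 (x = (0 + 0) + 0 = 0 + 0 = 0)
x*8 + c(-4, 5) = 0*8 - ¼*(-4) = 0 + 1 = 1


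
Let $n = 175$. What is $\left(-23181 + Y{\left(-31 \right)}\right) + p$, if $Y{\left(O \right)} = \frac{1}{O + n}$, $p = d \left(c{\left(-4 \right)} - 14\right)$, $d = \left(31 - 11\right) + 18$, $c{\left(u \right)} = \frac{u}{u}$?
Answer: $- \frac{3409199}{144} \approx -23675.0$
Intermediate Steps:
$c{\left(u \right)} = 1$
$d = 38$ ($d = 20 + 18 = 38$)
$p = -494$ ($p = 38 \left(1 - 14\right) = 38 \left(-13\right) = -494$)
$Y{\left(O \right)} = \frac{1}{175 + O}$ ($Y{\left(O \right)} = \frac{1}{O + 175} = \frac{1}{175 + O}$)
$\left(-23181 + Y{\left(-31 \right)}\right) + p = \left(-23181 + \frac{1}{175 - 31}\right) - 494 = \left(-23181 + \frac{1}{144}\right) - 494 = - \frac{3338063}{144} - 494 = - \frac{3409199}{144}$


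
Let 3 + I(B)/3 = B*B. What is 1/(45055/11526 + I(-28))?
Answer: 11526/27050473 ≈ 0.00042609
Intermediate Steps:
I(B) = -9 + 3*B² (I(B) = -9 + 3*(B*B) = -9 + 3*B²)
1/(45055/11526 + I(-28)) = 1/(45055/11526 + (-9 + 3*(-28)²)) = 1/(45055*(1/11526) + (-9 + 3*784)) = 1/(45055/11526 + (-9 + 2352)) = 1/(45055/11526 + 2343) = 1/(27050473/11526) = 11526/27050473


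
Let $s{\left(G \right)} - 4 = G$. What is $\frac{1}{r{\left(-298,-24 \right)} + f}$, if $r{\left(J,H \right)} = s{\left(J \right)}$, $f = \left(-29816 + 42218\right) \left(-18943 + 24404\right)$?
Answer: $\frac{1}{67727028} \approx 1.4765 \cdot 10^{-8}$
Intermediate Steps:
$f = 67727322$ ($f = 12402 \cdot 5461 = 67727322$)
$s{\left(G \right)} = 4 + G$
$r{\left(J,H \right)} = 4 + J$
$\frac{1}{r{\left(-298,-24 \right)} + f} = \frac{1}{\left(4 - 298\right) + 67727322} = \frac{1}{-294 + 67727322} = \frac{1}{67727028}$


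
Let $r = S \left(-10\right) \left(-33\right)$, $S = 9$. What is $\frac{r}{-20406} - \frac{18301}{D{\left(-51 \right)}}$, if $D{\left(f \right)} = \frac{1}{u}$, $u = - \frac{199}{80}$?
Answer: $\frac{12386058899}{272080} \approx 45524.0$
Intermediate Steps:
$u = - \frac{199}{80}$ ($u = \left(-199\right) \frac{1}{80} = - \frac{199}{80} \approx -2.4875$)
$D{\left(f \right)} = - \frac{80}{199}$ ($D{\left(f \right)} = \frac{1}{- \frac{199}{80}} = - \frac{80}{199}$)
$r = 2970$ ($r = 9 \left(-10\right) \left(-33\right) = \left(-90\right) \left(-33\right) = 2970$)
$\frac{r}{-20406} - \frac{18301}{D{\left(-51 \right)}} = \frac{2970}{-20406} - \frac{18301}{- \frac{80}{199}} = 2970 \left(- \frac{1}{20406}\right) - - \frac{3641899}{80} = - \frac{495}{3401} + \frac{3641899}{80} = \frac{12386058899}{272080}$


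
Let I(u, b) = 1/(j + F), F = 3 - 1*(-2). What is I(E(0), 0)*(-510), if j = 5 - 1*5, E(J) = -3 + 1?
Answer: -102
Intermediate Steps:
E(J) = -2
F = 5 (F = 3 + 2 = 5)
j = 0 (j = 5 - 5 = 0)
I(u, b) = ⅕ (I(u, b) = 1/(0 + 5) = 1/5 = ⅕)
I(E(0), 0)*(-510) = (⅕)*(-510) = -102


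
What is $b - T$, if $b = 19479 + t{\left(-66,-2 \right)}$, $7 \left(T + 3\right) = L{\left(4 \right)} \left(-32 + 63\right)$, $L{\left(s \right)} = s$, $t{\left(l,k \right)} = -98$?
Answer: $\frac{135564}{7} \approx 19366.0$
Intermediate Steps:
$T = \frac{103}{7}$ ($T = -3 + \frac{4 \left(-32 + 63\right)}{7} = -3 + \frac{4 \cdot 31}{7} = -3 + \frac{1}{7} \cdot 124 = -3 + \frac{124}{7} = \frac{103}{7} \approx 14.714$)
$b = 19381$ ($b = 19479 - 98 = 19381$)
$b - T = 19381 - \frac{103}{7} = \frac{135564}{7}$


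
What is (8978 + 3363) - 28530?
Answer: -16189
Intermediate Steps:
(8978 + 3363) - 28530 = 12341 - 28530 = -16189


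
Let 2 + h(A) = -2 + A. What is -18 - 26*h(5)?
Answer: -44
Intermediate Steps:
h(A) = -4 + A (h(A) = -2 + (-2 + A) = -4 + A)
-18 - 26*h(5) = -18 - 26*(-4 + 5) = -18 - 26*1 = -18 - 26 = -44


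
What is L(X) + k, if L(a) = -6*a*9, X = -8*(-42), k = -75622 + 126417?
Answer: 32651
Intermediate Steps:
k = 50795
X = 336
L(a) = -54*a
L(X) + k = -54*336 + 50795 = -18144 + 50795 = 32651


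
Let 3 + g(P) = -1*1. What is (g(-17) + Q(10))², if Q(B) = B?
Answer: 36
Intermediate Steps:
g(P) = -4 (g(P) = -3 - 1*1 = -3 - 1 = -4)
(g(-17) + Q(10))² = (-4 + 10)² = 6² = 36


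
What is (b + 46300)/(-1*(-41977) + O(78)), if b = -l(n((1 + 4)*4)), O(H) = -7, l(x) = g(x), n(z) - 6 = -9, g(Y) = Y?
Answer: 46303/41970 ≈ 1.1032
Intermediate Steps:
n(z) = -3 (n(z) = 6 - 9 = -3)
l(x) = x
b = 3 (b = -1*(-3) = 3)
(b + 46300)/(-1*(-41977) + O(78)) = (3 + 46300)/(-1*(-41977) - 7) = 46303/(41977 - 7) = 46303/41970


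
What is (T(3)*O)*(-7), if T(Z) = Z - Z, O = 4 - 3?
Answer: 0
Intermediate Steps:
O = 1
T(Z) = 0
(T(3)*O)*(-7) = (0*1)*(-7) = 0*(-7) = 0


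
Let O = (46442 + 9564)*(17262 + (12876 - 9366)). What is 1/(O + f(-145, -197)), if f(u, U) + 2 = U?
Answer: 1/1163356433 ≈ 8.5958e-10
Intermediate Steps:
f(u, U) = -2 + U
O = 1163356632 (O = 56006*(17262 + 3510) = 56006*20772 = 1163356632)
1/(O + f(-145, -197)) = 1/(1163356632 + (-2 - 197)) = 1/(1163356632 - 199) = 1/1163356433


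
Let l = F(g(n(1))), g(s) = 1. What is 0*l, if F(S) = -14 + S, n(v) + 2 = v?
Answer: 0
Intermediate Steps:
n(v) = -2 + v
l = -13 (l = -14 + 1 = -13)
0*l = 0*(-13) = 0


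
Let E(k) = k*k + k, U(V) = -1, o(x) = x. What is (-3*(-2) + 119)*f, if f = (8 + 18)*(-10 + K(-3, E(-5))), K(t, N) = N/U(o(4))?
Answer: -97500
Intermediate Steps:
E(k) = k + k² (E(k) = k² + k = k + k²)
K(t, N) = -N (K(t, N) = N/(-1) = N*(-1) = -N)
f = -780 (f = (8 + 18)*(-10 - (-5)*(1 - 5)) = 26*(-10 - (-5)*(-4)) = 26*(-10 - 1*20) = 26*(-10 - 20) = 26*(-30) = -780)
(-3*(-2) + 119)*f = (-3*(-2) + 119)*(-780) = (6 + 119)*(-780) = 125*(-780) = -97500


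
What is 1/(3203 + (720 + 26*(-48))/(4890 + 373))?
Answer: 5263/16856861 ≈ 0.00031222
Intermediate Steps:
1/(3203 + (720 + 26*(-48))/(4890 + 373)) = 1/(3203 + (720 - 1248)/5263) = 1/(3203 - 528*1/5263) = 1/(3203 - 528/5263) = 1/(16856861/5263) = 5263/16856861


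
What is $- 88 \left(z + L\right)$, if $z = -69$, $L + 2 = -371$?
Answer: $38896$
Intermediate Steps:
$L = -373$ ($L = -2 - 371 = -373$)
$- 88 \left(z + L\right) = - 88 \left(-69 - 373\right) = \left(-88\right) \left(-442\right) = 38896$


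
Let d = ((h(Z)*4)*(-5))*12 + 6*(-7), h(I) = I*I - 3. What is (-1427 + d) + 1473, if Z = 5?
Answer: -5276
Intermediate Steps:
h(I) = -3 + I² (h(I) = I² - 3 = -3 + I²)
d = -5322 (d = (((-3 + 5²)*4)*(-5))*12 + 6*(-7) = (((-3 + 25)*4)*(-5))*12 - 42 = ((22*4)*(-5))*12 - 42 = (88*(-5))*12 - 42 = -440*12 - 42 = -5280 - 42 = -5322)
(-1427 + d) + 1473 = (-1427 - 5322) + 1473 = -6749 + 1473 = -5276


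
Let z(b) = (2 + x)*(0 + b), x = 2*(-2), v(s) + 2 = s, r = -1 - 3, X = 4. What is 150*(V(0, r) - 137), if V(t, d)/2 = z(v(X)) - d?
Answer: -20550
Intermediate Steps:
r = -4
v(s) = -2 + s
x = -4
z(b) = -2*b (z(b) = (2 - 4)*(0 + b) = -2*b)
V(t, d) = -8 - 2*d (V(t, d) = 2*(-2*(-2 + 4) - d) = 2*(-2*2 - d) = 2*(-4 - d) = -8 - 2*d)
150*(V(0, r) - 137) = 150*((-8 - 2*(-4)) - 137) = 150*((-8 + 8) - 137) = 150*(0 - 137) = 150*(-137) = -20550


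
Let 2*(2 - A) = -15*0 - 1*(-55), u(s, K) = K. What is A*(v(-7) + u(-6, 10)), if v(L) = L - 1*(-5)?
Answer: -204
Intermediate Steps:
v(L) = 5 + L (v(L) = L + 5 = 5 + L)
A = -51/2 (A = 2 - (-15*0 - 1*(-55))/2 = 2 - (0 + 55)/2 = 2 - ½*55 = 2 - 55/2 = -51/2 ≈ -25.500)
A*(v(-7) + u(-6, 10)) = -51*((5 - 7) + 10)/2 = -51*(-2 + 10)/2 = -51/2*8 = -204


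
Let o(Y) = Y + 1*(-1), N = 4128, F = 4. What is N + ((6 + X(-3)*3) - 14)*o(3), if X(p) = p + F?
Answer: 4118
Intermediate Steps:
X(p) = 4 + p (X(p) = p + 4 = 4 + p)
o(Y) = -1 + Y (o(Y) = Y - 1 = -1 + Y)
N + ((6 + X(-3)*3) - 14)*o(3) = 4128 + ((6 + (4 - 3)*3) - 14)*(-1 + 3) = 4128 + ((6 + 1*3) - 14)*2 = 4128 + ((6 + 3) - 14)*2 = 4128 + (9 - 14)*2 = 4128 - 5*2 = 4128 - 10 = 4118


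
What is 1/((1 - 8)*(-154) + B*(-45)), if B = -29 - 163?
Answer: 1/9718 ≈ 0.00010290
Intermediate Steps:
B = -192
1/((1 - 8)*(-154) + B*(-45)) = 1/((1 - 8)*(-154) - 192*(-45)) = 1/(-7*(-154) + 8640) = 1/(1078 + 8640) = 1/9718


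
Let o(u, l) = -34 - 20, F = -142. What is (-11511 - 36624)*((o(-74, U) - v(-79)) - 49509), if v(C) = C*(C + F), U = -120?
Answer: 3226103970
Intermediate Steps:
o(u, l) = -54
v(C) = C*(-142 + C) (v(C) = C*(C - 142) = C*(-142 + C))
(-11511 - 36624)*((o(-74, U) - v(-79)) - 49509) = (-11511 - 36624)*((-54 - (-79)*(-142 - 79)) - 49509) = -48135*((-54 - (-79)*(-221)) - 49509) = -48135*((-54 - 1*17459) - 49509) = -48135*((-54 - 17459) - 49509) = -48135*(-17513 - 49509) = -48135*(-67022) = 3226103970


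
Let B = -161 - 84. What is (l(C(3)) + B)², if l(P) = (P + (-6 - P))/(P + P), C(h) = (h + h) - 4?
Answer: 243049/4 ≈ 60762.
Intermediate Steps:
C(h) = -4 + 2*h (C(h) = 2*h - 4 = -4 + 2*h)
B = -245
l(P) = -3/P (l(P) = -6*1/(2*P) = -3/P)
(l(C(3)) + B)² = (-3/(-4 + 2*3) - 245)² = (-3/(-4 + 6) - 245)² = (-3/2 - 245)² = (-493/2)² = 243049/4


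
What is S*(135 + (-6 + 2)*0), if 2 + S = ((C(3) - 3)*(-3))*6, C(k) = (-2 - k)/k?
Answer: 11070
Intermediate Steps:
C(k) = (-2 - k)/k
S = 82 (S = -2 + (((-2 - 1*3)/3 - 3)*(-3))*6 = -2 + (((-2 - 3)/3 - 3)*(-3))*6 = -2 + (((⅓)*(-5) - 3)*(-3))*6 = -2 + ((-5/3 - 3)*(-3))*6 = -2 - 14/3*(-3)*6 = -2 + 14*6 = -2 + 84 = 82)
S*(135 + (-6 + 2)*0) = 82*(135 + (-6 + 2)*0) = 82*(135 - 4*0) = 82*(135 + 0) = 82*135 = 11070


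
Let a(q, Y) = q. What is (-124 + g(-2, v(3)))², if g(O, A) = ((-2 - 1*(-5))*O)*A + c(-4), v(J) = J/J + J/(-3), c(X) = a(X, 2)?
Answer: 16384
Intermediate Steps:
c(X) = X
v(J) = 1 - J/3 (v(J) = 1 + J*(-⅓) = 1 - J/3)
g(O, A) = -4 + 3*A*O (g(O, A) = ((-2 - 1*(-5))*O)*A - 4 = ((-2 + 5)*O)*A - 4 = (3*O)*A - 4 = 3*A*O - 4 = -4 + 3*A*O)
(-124 + g(-2, v(3)))² = (-124 + (-4 + 3*(1 - ⅓*3)*(-2)))² = (-124 + (-4 + 3*(1 - 1)*(-2)))² = (-124 + (-4 + 3*0*(-2)))² = (-124 + (-4 + 0))² = (-124 - 4)² = (-128)² = 16384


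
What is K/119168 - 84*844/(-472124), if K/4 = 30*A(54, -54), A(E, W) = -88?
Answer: 13526973/219773722 ≈ 0.061550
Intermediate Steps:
K = -10560 (K = 4*(30*(-88)) = 4*(-2640) = -10560)
K/119168 - 84*844/(-472124) = -10560/119168 - 84*844/(-472124) = -10560*1/119168 - 70896*(-1/472124) = -165/1862 + 17724/118031 = 13526973/219773722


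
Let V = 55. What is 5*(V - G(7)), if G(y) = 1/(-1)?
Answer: 280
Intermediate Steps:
G(y) = -1
5*(V - G(7)) = 5*(55 - 1*(-1)) = 5*(55 + 1) = 5*56 = 280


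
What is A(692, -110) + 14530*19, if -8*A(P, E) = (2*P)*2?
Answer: 275724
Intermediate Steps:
A(P, E) = -P/2 (A(P, E) = -2*P*2/8 = -P/2)
A(692, -110) + 14530*19 = -1/2*692 + 14530*19 = -346 + 276070 = 275724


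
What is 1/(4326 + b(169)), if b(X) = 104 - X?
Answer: 1/4261 ≈ 0.00023469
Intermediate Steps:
1/(4326 + b(169)) = 1/(4326 + (104 - 1*169)) = 1/(4326 + (104 - 169)) = 1/(4326 - 65) = 1/4261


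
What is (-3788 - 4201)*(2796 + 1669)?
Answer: -35670885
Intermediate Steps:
(-3788 - 4201)*(2796 + 1669) = -7989*4465 = -35670885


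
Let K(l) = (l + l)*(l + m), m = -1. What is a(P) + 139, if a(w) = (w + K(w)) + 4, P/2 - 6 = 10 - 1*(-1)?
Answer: 2421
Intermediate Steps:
K(l) = 2*l*(-1 + l) (K(l) = (l + l)*(l - 1) = (2*l)*(-1 + l) = 2*l*(-1 + l))
P = 34 (P = 12 + 2*(10 - 1*(-1)) = 12 + 2*(10 + 1) = 12 + 2*11 = 12 + 22 = 34)
a(w) = 4 + w + 2*w*(-1 + w) (a(w) = (w + 2*w*(-1 + w)) + 4 = 4 + w + 2*w*(-1 + w))
a(P) + 139 = (4 - 1*34 + 2*34²) + 139 = (4 - 34 + 2*1156) + 139 = (4 - 34 + 2312) + 139 = 2282 + 139 = 2421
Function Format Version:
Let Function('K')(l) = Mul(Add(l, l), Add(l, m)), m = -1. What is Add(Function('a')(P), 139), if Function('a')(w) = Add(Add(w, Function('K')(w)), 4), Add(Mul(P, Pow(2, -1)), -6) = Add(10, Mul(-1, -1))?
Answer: 2421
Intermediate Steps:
Function('K')(l) = Mul(2, l, Add(-1, l)) (Function('K')(l) = Mul(Add(l, l), Add(l, -1)) = Mul(Mul(2, l), Add(-1, l)) = Mul(2, l, Add(-1, l)))
P = 34 (P = Add(12, Mul(2, Add(10, Mul(-1, -1)))) = Add(12, Mul(2, Add(10, 1))) = Add(12, Mul(2, 11)) = Add(12, 22) = 34)
Function('a')(w) = Add(4, w, Mul(2, w, Add(-1, w))) (Function('a')(w) = Add(Add(w, Mul(2, w, Add(-1, w))), 4) = Add(4, w, Mul(2, w, Add(-1, w))))
Add(Function('a')(P), 139) = Add(Add(4, Mul(-1, 34), Mul(2, Pow(34, 2))), 139) = Add(Add(4, -34, Mul(2, 1156)), 139) = Add(Add(4, -34, 2312), 139) = Add(2282, 139) = 2421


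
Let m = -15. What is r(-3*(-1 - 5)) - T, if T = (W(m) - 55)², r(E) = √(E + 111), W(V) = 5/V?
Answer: -27556/9 + √129 ≈ -3050.4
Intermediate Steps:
r(E) = √(111 + E)
T = 27556/9 (T = (5/(-15) - 55)² = (5*(-1/15) - 55)² = (-⅓ - 55)² = (-166/3)² = 27556/9 ≈ 3061.8)
r(-3*(-1 - 5)) - T = √(111 - 3*(-1 - 5)) - 1*27556/9 = √(111 - 3*(-6)) - 27556/9 = √(111 + 18) - 27556/9 = √129 - 27556/9 = -27556/9 + √129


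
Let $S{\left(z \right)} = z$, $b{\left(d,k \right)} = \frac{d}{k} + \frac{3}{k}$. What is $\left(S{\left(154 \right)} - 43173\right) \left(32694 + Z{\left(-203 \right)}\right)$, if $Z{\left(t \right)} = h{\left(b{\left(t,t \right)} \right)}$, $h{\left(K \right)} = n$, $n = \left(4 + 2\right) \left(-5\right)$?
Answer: $-1405172616$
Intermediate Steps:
$b{\left(d,k \right)} = \frac{3}{k} + \frac{d}{k}$
$n = -30$ ($n = 6 \left(-5\right) = -30$)
$h{\left(K \right)} = -30$
$Z{\left(t \right)} = -30$
$\left(S{\left(154 \right)} - 43173\right) \left(32694 + Z{\left(-203 \right)}\right) = \left(154 - 43173\right) \left(32694 - 30\right) = \left(-43019\right) 32664 = -1405172616$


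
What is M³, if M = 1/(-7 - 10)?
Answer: -1/4913 ≈ -0.00020354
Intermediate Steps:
M = -1/17 (M = 1/(-17) = -1/17 ≈ -0.058824)
M³ = (-1/17)³ = -1/4913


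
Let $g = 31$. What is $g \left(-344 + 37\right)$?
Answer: $-9517$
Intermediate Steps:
$g \left(-344 + 37\right) = 31 \left(-344 + 37\right) = 31 \left(-307\right) = -9517$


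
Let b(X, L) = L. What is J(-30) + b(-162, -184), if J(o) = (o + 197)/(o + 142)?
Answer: -20441/112 ≈ -182.51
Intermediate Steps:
J(o) = (197 + o)/(142 + o)
J(-30) + b(-162, -184) = (197 - 30)/(142 - 30) - 184 = 167/112 - 184 = -20441/112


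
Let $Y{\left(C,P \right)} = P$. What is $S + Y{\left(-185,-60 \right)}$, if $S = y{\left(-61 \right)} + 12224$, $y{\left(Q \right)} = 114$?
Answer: $12278$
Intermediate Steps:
$S = 12338$ ($S = 114 + 12224 = 12338$)
$S + Y{\left(-185,-60 \right)} = 12338 - 60 = 12278$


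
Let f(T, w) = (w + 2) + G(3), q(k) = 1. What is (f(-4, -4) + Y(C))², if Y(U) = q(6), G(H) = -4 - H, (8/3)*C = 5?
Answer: 64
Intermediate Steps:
C = 15/8 (C = (3/8)*5 = 15/8 ≈ 1.8750)
Y(U) = 1
f(T, w) = -5 + w (f(T, w) = (w + 2) + (-4 - 1*3) = (2 + w) + (-4 - 3) = (2 + w) - 7 = -5 + w)
(f(-4, -4) + Y(C))² = ((-5 - 4) + 1)² = (-9 + 1)² = (-8)² = 64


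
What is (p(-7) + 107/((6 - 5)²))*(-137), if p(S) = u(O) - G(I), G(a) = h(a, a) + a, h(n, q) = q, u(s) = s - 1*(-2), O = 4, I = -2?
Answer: -16029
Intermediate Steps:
u(s) = 2 + s (u(s) = s + 2 = 2 + s)
G(a) = 2*a (G(a) = a + a = 2*a)
p(S) = 10 (p(S) = (2 + 4) - 2*(-2) = 6 - 1*(-4) = 6 + 4 = 10)
(p(-7) + 107/((6 - 5)²))*(-137) = (10 + 107/((6 - 5)²))*(-137) = (10 + 107/(1²))*(-137) = (10 + 107/1)*(-137) = (10 + 107*1)*(-137) = (10 + 107)*(-137) = 117*(-137) = -16029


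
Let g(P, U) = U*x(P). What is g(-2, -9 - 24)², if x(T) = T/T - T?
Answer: 9801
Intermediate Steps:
x(T) = 1 - T
g(P, U) = U*(1 - P)
g(-2, -9 - 24)² = ((-9 - 24)*(1 - 1*(-2)))² = (-33*(1 + 2))² = (-33*3)² = (-99)² = 9801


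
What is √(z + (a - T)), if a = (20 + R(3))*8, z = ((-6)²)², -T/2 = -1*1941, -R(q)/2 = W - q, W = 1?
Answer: 3*I*√266 ≈ 48.929*I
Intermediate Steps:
R(q) = -2 + 2*q (R(q) = -2*(1 - q) = -2 + 2*q)
T = 3882 (T = -(-2)*1941 = -2*(-1941) = 3882)
z = 1296 (z = 36² = 1296)
a = 192 (a = (20 + (-2 + 2*3))*8 = (20 + (-2 + 6))*8 = (20 + 4)*8 = 24*8 = 192)
√(z + (a - T)) = √(1296 + (192 - 1*3882)) = √(1296 + (192 - 3882)) = √(1296 - 3690) = √(-2394) = 3*I*√266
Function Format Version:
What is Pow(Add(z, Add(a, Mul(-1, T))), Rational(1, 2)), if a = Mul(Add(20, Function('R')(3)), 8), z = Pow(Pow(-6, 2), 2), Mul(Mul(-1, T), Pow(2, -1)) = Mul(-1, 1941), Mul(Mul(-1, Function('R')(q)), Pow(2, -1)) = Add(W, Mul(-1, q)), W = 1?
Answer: Mul(3, I, Pow(266, Rational(1, 2))) ≈ Mul(48.929, I)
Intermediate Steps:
Function('R')(q) = Add(-2, Mul(2, q)) (Function('R')(q) = Mul(-2, Add(1, Mul(-1, q))) = Add(-2, Mul(2, q)))
T = 3882 (T = Mul(-2, Mul(-1, 1941)) = Mul(-2, -1941) = 3882)
z = 1296 (z = Pow(36, 2) = 1296)
a = 192 (a = Mul(Add(20, Add(-2, Mul(2, 3))), 8) = Mul(Add(20, Add(-2, 6)), 8) = Mul(Add(20, 4), 8) = Mul(24, 8) = 192)
Pow(Add(z, Add(a, Mul(-1, T))), Rational(1, 2)) = Pow(Add(1296, Add(192, Mul(-1, 3882))), Rational(1, 2)) = Pow(Add(1296, Add(192, -3882)), Rational(1, 2)) = Pow(Add(1296, -3690), Rational(1, 2)) = Pow(-2394, Rational(1, 2)) = Mul(3, I, Pow(266, Rational(1, 2)))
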